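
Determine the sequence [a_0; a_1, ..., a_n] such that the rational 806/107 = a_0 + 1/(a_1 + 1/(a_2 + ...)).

[7; 1, 1, 7, 7]

Run the Euclidean algorithm on 806 and 107; the successive quotients are the partial quotients a_0, a_1, ... (each step inverts the fractional part left over by the previous one):
  806 = 7*107 + 57, so a_0 = 7.
  107 = 1*57 + 50, so a_1 = 1.
  57 = 1*50 + 7, so a_2 = 1.
  50 = 7*7 + 1, so a_3 = 7.
  7 = 7*1 + 0, so a_4 = 7.
The remainder reaches 0 after 5 divisions, so the expansion has 5 partial quotients, read off in order.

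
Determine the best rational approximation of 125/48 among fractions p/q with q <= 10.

Expand x = 125/48 as a continued fraction with the Euclidean algorithm:
  125 = 2*48 + 29, so a_0 = 2.
  48 = 1*29 + 19, so a_1 = 1.
  29 = 1*19 + 10, so a_2 = 1.
  19 = 1*10 + 9, so a_3 = 1.
  10 = 1*9 + 1, so a_4 = 1.
  9 = 9*1 + 0, so a_5 = 9.
so x = [2; 1, 1, 1, 1, 9].
Convergents (p_i = a_i*p_{i-1} + p_{i-2}, q_i = a_i*q_{i-1} + q_{i-2} with p_{-2}=0, p_{-1}=1, q_{-2}=1, q_{-1}=0), until the denominator exceeds 10:
  i=0: a_0=2, p_0 = 2*1 + 0 = 2, q_0 = 2*0 + 1 = 1.
  i=1: a_1=1, p_1 = 1*2 + 1 = 3, q_1 = 1*1 + 0 = 1.
  i=2: a_2=1, p_2 = 1*3 + 2 = 5, q_2 = 1*1 + 1 = 2.
  i=3: a_3=1, p_3 = 1*5 + 3 = 8, q_3 = 1*2 + 1 = 3.
  i=4: a_4=1, p_4 = 1*8 + 5 = 13, q_4 = 1*3 + 2 = 5.
  i=5: a_5=9, p_5 = 9*13 + 8 = 125, q_5 = 9*5 + 3 = 48.
q_5 = 48 > 10, so the last convergent with denominator <= 10 is p_4/q_4 = 13/5.
The closest fraction with denominator <= 10 is either p_4/q_4 or the intermediate fraction (k*p_4 + p_3)/(k*q_4 + q_3) with the largest k >= 1 whose denominator stays <= 10; these approach x as k grows, and every other convergent or intermediate fraction in range is farther away.
Largest k: floor((10 - q_3)/q_4) = floor((10 - 3)/5) = 1.
That gives (1*13 + 8)/(1*5 + 3) = 21/8.
Compare the errors: |x - 13/5| = |125*5 - 13*48|/(48*5) = 1/240, and |x - 21/8| = |125*8 - 21*48|/(48*8) = 8/384.
Cross-multiplying, 1*384 = 384 < 1920 = 8*240, so 1/240 is smaller: the convergent 13/5 is closer to x than 21/8.

13/5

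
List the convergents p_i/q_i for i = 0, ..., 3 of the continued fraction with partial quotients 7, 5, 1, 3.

7/1, 36/5, 43/6, 165/23

Using the convergent recurrence p_i = a_i*p_{i-1} + p_{i-2}, q_i = a_i*q_{i-1} + q_{i-2} with p_{-2}=0, p_{-1}=1, q_{-2}=1, q_{-1}=0:
  i=0: a_0=7, p_0 = 7*1 + 0 = 7, q_0 = 7*0 + 1 = 1.
  i=1: a_1=5, p_1 = 5*7 + 1 = 36, q_1 = 5*1 + 0 = 5.
  i=2: a_2=1, p_2 = 1*36 + 7 = 43, q_2 = 1*5 + 1 = 6.
  i=3: a_3=3, p_3 = 3*43 + 36 = 165, q_3 = 3*6 + 5 = 23.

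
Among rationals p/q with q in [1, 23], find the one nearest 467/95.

Expand x = 467/95 as a continued fraction with the Euclidean algorithm:
  467 = 4*95 + 87, so a_0 = 4.
  95 = 1*87 + 8, so a_1 = 1.
  87 = 10*8 + 7, so a_2 = 10.
  8 = 1*7 + 1, so a_3 = 1.
  7 = 7*1 + 0, so a_4 = 7.
so x = [4; 1, 10, 1, 7].
Convergents (p_i = a_i*p_{i-1} + p_{i-2}, q_i = a_i*q_{i-1} + q_{i-2} with p_{-2}=0, p_{-1}=1, q_{-2}=1, q_{-1}=0), until the denominator exceeds 23:
  i=0: a_0=4, p_0 = 4*1 + 0 = 4, q_0 = 4*0 + 1 = 1.
  i=1: a_1=1, p_1 = 1*4 + 1 = 5, q_1 = 1*1 + 0 = 1.
  i=2: a_2=10, p_2 = 10*5 + 4 = 54, q_2 = 10*1 + 1 = 11.
  i=3: a_3=1, p_3 = 1*54 + 5 = 59, q_3 = 1*11 + 1 = 12.
  i=4: a_4=7, p_4 = 7*59 + 54 = 467, q_4 = 7*12 + 11 = 95.
q_4 = 95 > 23, so the last convergent with denominator <= 23 is p_3/q_3 = 59/12.
The closest fraction with denominator <= 23 is either p_3/q_3 or the intermediate fraction (k*p_3 + p_2)/(k*q_3 + q_2) with the largest k >= 1 whose denominator stays <= 23; these approach x as k grows, and every other convergent or intermediate fraction in range is farther away.
Largest k: floor((23 - q_2)/q_3) = floor((23 - 11)/12) = 1.
That gives (1*59 + 54)/(1*12 + 11) = 113/23.
Compare the errors: |x - 59/12| = |467*12 - 59*95|/(95*12) = 1/1140, and |x - 113/23| = |467*23 - 113*95|/(95*23) = 6/2185.
Cross-multiplying, 1*2185 = 2185 < 6840 = 6*1140, so 1/1140 is smaller: the convergent 59/12 is closer to x than 113/23.

59/12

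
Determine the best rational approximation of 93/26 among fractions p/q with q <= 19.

Expand x = 93/26 as a continued fraction with the Euclidean algorithm:
  93 = 3*26 + 15, so a_0 = 3.
  26 = 1*15 + 11, so a_1 = 1.
  15 = 1*11 + 4, so a_2 = 1.
  11 = 2*4 + 3, so a_3 = 2.
  4 = 1*3 + 1, so a_4 = 1.
  3 = 3*1 + 0, so a_5 = 3.
so x = [3; 1, 1, 2, 1, 3].
Convergents (p_i = a_i*p_{i-1} + p_{i-2}, q_i = a_i*q_{i-1} + q_{i-2} with p_{-2}=0, p_{-1}=1, q_{-2}=1, q_{-1}=0), until the denominator exceeds 19:
  i=0: a_0=3, p_0 = 3*1 + 0 = 3, q_0 = 3*0 + 1 = 1.
  i=1: a_1=1, p_1 = 1*3 + 1 = 4, q_1 = 1*1 + 0 = 1.
  i=2: a_2=1, p_2 = 1*4 + 3 = 7, q_2 = 1*1 + 1 = 2.
  i=3: a_3=2, p_3 = 2*7 + 4 = 18, q_3 = 2*2 + 1 = 5.
  i=4: a_4=1, p_4 = 1*18 + 7 = 25, q_4 = 1*5 + 2 = 7.
  i=5: a_5=3, p_5 = 3*25 + 18 = 93, q_5 = 3*7 + 5 = 26.
q_5 = 26 > 19, so the last convergent with denominator <= 19 is p_4/q_4 = 25/7.
The closest fraction with denominator <= 19 is either p_4/q_4 or the intermediate fraction (k*p_4 + p_3)/(k*q_4 + q_3) with the largest k >= 1 whose denominator stays <= 19; these approach x as k grows, and every other convergent or intermediate fraction in range is farther away.
Largest k: floor((19 - q_3)/q_4) = floor((19 - 5)/7) = 2.
That gives (2*25 + 18)/(2*7 + 5) = 68/19.
Compare the errors: |x - 25/7| = |93*7 - 25*26|/(26*7) = 1/182, and |x - 68/19| = |93*19 - 68*26|/(26*19) = 1/494.
Cross-multiplying, 1*182 = 182 < 494 = 1*494, so 1/494 is smaller: the intermediate fraction 68/19 is closer to x than 25/7.

68/19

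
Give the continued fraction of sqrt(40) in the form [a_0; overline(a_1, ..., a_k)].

Write x_i = (sqrt(40) + m_i)/d_i with (m_0, d_0) = (0, 1). a_0 = floor(sqrt(40)) = 6, since 6^2 = 36 <= 40 < 49 = 7^2.
Iterate m_{i+1} = d_i*a_i - m_i, d_{i+1} = (40 - m_{i+1}^2)/d_i, a_{i+1} = floor((a_0 + m_{i+1})/d_{i+1}):
  m_1 = 1*6 - 0 = 6, d_1 = (40 - 6^2)/1 = 4/1 = 4, a_1 = floor((6 + 6)/4) = 3.
  m_2 = 4*3 - 6 = 6, d_2 = (40 - 6^2)/4 = 4/4 = 1, a_2 = floor((6 + 6)/1) = 12.
  m_3 = 1*12 - 6 = 6, d_3 = (40 - 6^2)/1 = 4/1 = 4: (m_3, d_3) = (m_1, d_1) = (6, 4), so from here the quotients repeat a_1, a_2; the period length is 2.
Hence the expansion of sqrt(40) is a_0 = 6 followed by the repeating block 3, 12 (period 2).

[6; overline(3, 12)]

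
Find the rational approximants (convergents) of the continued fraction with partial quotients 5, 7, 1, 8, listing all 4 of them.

5/1, 36/7, 41/8, 364/71

Using the convergent recurrence p_i = a_i*p_{i-1} + p_{i-2}, q_i = a_i*q_{i-1} + q_{i-2} with p_{-2}=0, p_{-1}=1, q_{-2}=1, q_{-1}=0:
  i=0: a_0=5, p_0 = 5*1 + 0 = 5, q_0 = 5*0 + 1 = 1.
  i=1: a_1=7, p_1 = 7*5 + 1 = 36, q_1 = 7*1 + 0 = 7.
  i=2: a_2=1, p_2 = 1*36 + 5 = 41, q_2 = 1*7 + 1 = 8.
  i=3: a_3=8, p_3 = 8*41 + 36 = 364, q_3 = 8*8 + 7 = 71.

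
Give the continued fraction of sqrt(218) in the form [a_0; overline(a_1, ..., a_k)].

Write x_i = (sqrt(218) + m_i)/d_i with (m_0, d_0) = (0, 1). a_0 = floor(sqrt(218)) = 14, since 14^2 = 196 <= 218 < 225 = 15^2.
Iterate m_{i+1} = d_i*a_i - m_i, d_{i+1} = (218 - m_{i+1}^2)/d_i, a_{i+1} = floor((a_0 + m_{i+1})/d_{i+1}):
  m_1 = 1*14 - 0 = 14, d_1 = (218 - 14^2)/1 = 22/1 = 22, a_1 = floor((14 + 14)/22) = 1.
  m_2 = 22*1 - 14 = 8, d_2 = (218 - 8^2)/22 = 154/22 = 7, a_2 = floor((14 + 8)/7) = 3.
  m_3 = 7*3 - 8 = 13, d_3 = (218 - 13^2)/7 = 49/7 = 7, a_3 = floor((14 + 13)/7) = 3.
  m_4 = 7*3 - 13 = 8, d_4 = (218 - 8^2)/7 = 154/7 = 22, a_4 = floor((14 + 8)/22) = 1.
  m_5 = 22*1 - 8 = 14, d_5 = (218 - 14^2)/22 = 22/22 = 1, a_5 = floor((14 + 14)/1) = 28.
  m_6 = 1*28 - 14 = 14, d_6 = (218 - 14^2)/1 = 22/1 = 22: (m_6, d_6) = (m_1, d_1) = (14, 22), so from here the quotients repeat a_1, ..., a_5; the period length is 5.
Hence the expansion of sqrt(218) is a_0 = 14 followed by the repeating block 1, 3, 3, 1, 28 (period 5).

[14; overline(1, 3, 3, 1, 28)]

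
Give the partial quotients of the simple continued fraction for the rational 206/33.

Run the Euclidean algorithm on 206 and 33; the successive quotients are the partial quotients a_0, a_1, ... (each step inverts the fractional part left over by the previous one):
  206 = 6*33 + 8, so a_0 = 6.
  33 = 4*8 + 1, so a_1 = 4.
  8 = 8*1 + 0, so a_2 = 8.
The remainder reaches 0 after 3 divisions, so the expansion has 3 partial quotients, read off in order.

[6; 4, 8]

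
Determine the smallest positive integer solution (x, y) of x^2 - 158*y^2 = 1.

(x, y) = (7743, 616)

First expand sqrt(158) as a continued fraction. With x_i = (sqrt(158) + m_i)/d_i and (m_0, d_0) = (0, 1): a_0 = floor(sqrt(158)) = 12, since 12^2 = 144 <= 158 < 169 = 13^2.
Iterate m_{i+1} = d_i*a_i - m_i, d_{i+1} = (158 - m_{i+1}^2)/d_i, a_{i+1} = floor((a_0 + m_{i+1})/d_{i+1}):
  m_1 = 1*12 - 0 = 12, d_1 = (158 - 12^2)/1 = 14/1 = 14, a_1 = floor((12 + 12)/14) = 1.
  m_2 = 14*1 - 12 = 2, d_2 = (158 - 2^2)/14 = 154/14 = 11, a_2 = floor((12 + 2)/11) = 1.
  m_3 = 11*1 - 2 = 9, d_3 = (158 - 9^2)/11 = 77/11 = 7, a_3 = floor((12 + 9)/7) = 3.
  m_4 = 7*3 - 9 = 12, d_4 = (158 - 12^2)/7 = 14/7 = 2, a_4 = floor((12 + 12)/2) = 12.
  m_5 = 2*12 - 12 = 12, d_5 = (158 - 12^2)/2 = 14/2 = 7, a_5 = floor((12 + 12)/7) = 3.
  m_6 = 7*3 - 12 = 9, d_6 = (158 - 9^2)/7 = 77/7 = 11, a_6 = floor((12 + 9)/11) = 1.
  m_7 = 11*1 - 9 = 2, d_7 = (158 - 2^2)/11 = 154/11 = 14, a_7 = floor((12 + 2)/14) = 1.
  m_8 = 14*1 - 2 = 12, d_8 = (158 - 12^2)/14 = 14/14 = 1, a_8 = floor((12 + 12)/1) = 24.
  m_9 = 1*24 - 12 = 12, d_9 = (158 - 12^2)/1 = 14/1 = 14: (m_9, d_9) = (m_1, d_1) = (12, 14), so from here the quotients repeat a_1, ..., a_8; the period length is 8.
So sqrt(158) = [12; (1, 1, 3, 12, 3, 1, 1, 24)] with period length k = 8.
k is even, so the fundamental solution of x^2 - 158y^2 = 1 is (p_{k-1}, q_{k-1}) = (p_7, q_7); compute convergents through index 7.
Convergents (p_i = a_i*p_{i-1} + p_{i-2}, q_i = a_i*q_{i-1} + q_{i-2} with p_{-2}=0, p_{-1}=1, q_{-2}=1, q_{-1}=0):
  i=0: a_0=12, p_0 = 12*1 + 0 = 12, q_0 = 12*0 + 1 = 1.
  i=1: a_1=1, p_1 = 1*12 + 1 = 13, q_1 = 1*1 + 0 = 1.
  i=2: a_2=1, p_2 = 1*13 + 12 = 25, q_2 = 1*1 + 1 = 2.
  i=3: a_3=3, p_3 = 3*25 + 13 = 88, q_3 = 3*2 + 1 = 7.
  i=4: a_4=12, p_4 = 12*88 + 25 = 1081, q_4 = 12*7 + 2 = 86.
  i=5: a_5=3, p_5 = 3*1081 + 88 = 3331, q_5 = 3*86 + 7 = 265.
  i=6: a_6=1, p_6 = 1*3331 + 1081 = 4412, q_6 = 1*265 + 86 = 351.
  i=7: a_7=1, p_7 = 1*4412 + 3331 = 7743, q_7 = 1*351 + 265 = 616.
Check: 7743^2 - 158*616^2 = 59954049 - 59954048 = 1, so (x, y) = (7743, 616) solves the equation, and by the theorem it is the least positive solution.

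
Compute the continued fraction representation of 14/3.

[4; 1, 2]

Run the Euclidean algorithm on 14 and 3; the successive quotients are the partial quotients a_0, a_1, ... (each step inverts the fractional part left over by the previous one):
  14 = 4*3 + 2, so a_0 = 4.
  3 = 1*2 + 1, so a_1 = 1.
  2 = 2*1 + 0, so a_2 = 2.
The remainder reaches 0 after 3 divisions, so the expansion has 3 partial quotients, read off in order.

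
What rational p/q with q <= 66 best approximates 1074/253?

Expand x = 1074/253 as a continued fraction with the Euclidean algorithm:
  1074 = 4*253 + 62, so a_0 = 4.
  253 = 4*62 + 5, so a_1 = 4.
  62 = 12*5 + 2, so a_2 = 12.
  5 = 2*2 + 1, so a_3 = 2.
  2 = 2*1 + 0, so a_4 = 2.
so x = [4; 4, 12, 2, 2].
Convergents (p_i = a_i*p_{i-1} + p_{i-2}, q_i = a_i*q_{i-1} + q_{i-2} with p_{-2}=0, p_{-1}=1, q_{-2}=1, q_{-1}=0), until the denominator exceeds 66:
  i=0: a_0=4, p_0 = 4*1 + 0 = 4, q_0 = 4*0 + 1 = 1.
  i=1: a_1=4, p_1 = 4*4 + 1 = 17, q_1 = 4*1 + 0 = 4.
  i=2: a_2=12, p_2 = 12*17 + 4 = 208, q_2 = 12*4 + 1 = 49.
  i=3: a_3=2, p_3 = 2*208 + 17 = 433, q_3 = 2*49 + 4 = 102.
q_3 = 102 > 66, so the last convergent with denominator <= 66 is p_2/q_2 = 208/49.
The closest fraction with denominator <= 66 is either p_2/q_2 or the intermediate fraction (k*p_2 + p_1)/(k*q_2 + q_1) with the largest k >= 1 whose denominator stays <= 66; these approach x as k grows, and every other convergent or intermediate fraction in range is farther away.
Largest k: floor((66 - q_1)/q_2) = floor((66 - 4)/49) = 1.
That gives (1*208 + 17)/(1*49 + 4) = 225/53.
Compare the errors: |x - 208/49| = |1074*49 - 208*253|/(253*49) = 2/12397, and |x - 225/53| = |1074*53 - 225*253|/(253*53) = 3/13409.
Cross-multiplying, 2*13409 = 26818 < 37191 = 3*12397, so 2/12397 is smaller: the convergent 208/49 is closer to x than 225/53.

208/49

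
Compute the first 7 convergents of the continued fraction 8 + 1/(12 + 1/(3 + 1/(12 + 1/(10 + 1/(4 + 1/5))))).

Using the convergent recurrence p_i = a_i*p_{i-1} + p_{i-2}, q_i = a_i*q_{i-1} + q_{i-2} with p_{-2}=0, p_{-1}=1, q_{-2}=1, q_{-1}=0:
  i=0: a_0=8, p_0 = 8*1 + 0 = 8, q_0 = 8*0 + 1 = 1.
  i=1: a_1=12, p_1 = 12*8 + 1 = 97, q_1 = 12*1 + 0 = 12.
  i=2: a_2=3, p_2 = 3*97 + 8 = 299, q_2 = 3*12 + 1 = 37.
  i=3: a_3=12, p_3 = 12*299 + 97 = 3685, q_3 = 12*37 + 12 = 456.
  i=4: a_4=10, p_4 = 10*3685 + 299 = 37149, q_4 = 10*456 + 37 = 4597.
  i=5: a_5=4, p_5 = 4*37149 + 3685 = 152281, q_5 = 4*4597 + 456 = 18844.
  i=6: a_6=5, p_6 = 5*152281 + 37149 = 798554, q_6 = 5*18844 + 4597 = 98817.

8/1, 97/12, 299/37, 3685/456, 37149/4597, 152281/18844, 798554/98817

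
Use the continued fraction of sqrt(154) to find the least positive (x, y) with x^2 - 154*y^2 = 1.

First expand sqrt(154) as a continued fraction. With x_i = (sqrt(154) + m_i)/d_i and (m_0, d_0) = (0, 1): a_0 = floor(sqrt(154)) = 12, since 12^2 = 144 <= 154 < 169 = 13^2.
Iterate m_{i+1} = d_i*a_i - m_i, d_{i+1} = (154 - m_{i+1}^2)/d_i, a_{i+1} = floor((a_0 + m_{i+1})/d_{i+1}):
  m_1 = 1*12 - 0 = 12, d_1 = (154 - 12^2)/1 = 10/1 = 10, a_1 = floor((12 + 12)/10) = 2.
  m_2 = 10*2 - 12 = 8, d_2 = (154 - 8^2)/10 = 90/10 = 9, a_2 = floor((12 + 8)/9) = 2.
  m_3 = 9*2 - 8 = 10, d_3 = (154 - 10^2)/9 = 54/9 = 6, a_3 = floor((12 + 10)/6) = 3.
  m_4 = 6*3 - 10 = 8, d_4 = (154 - 8^2)/6 = 90/6 = 15, a_4 = floor((12 + 8)/15) = 1.
  m_5 = 15*1 - 8 = 7, d_5 = (154 - 7^2)/15 = 105/15 = 7, a_5 = floor((12 + 7)/7) = 2.
  m_6 = 7*2 - 7 = 7, d_6 = (154 - 7^2)/7 = 105/7 = 15, a_6 = floor((12 + 7)/15) = 1.
  m_7 = 15*1 - 7 = 8, d_7 = (154 - 8^2)/15 = 90/15 = 6, a_7 = floor((12 + 8)/6) = 3.
  m_8 = 6*3 - 8 = 10, d_8 = (154 - 10^2)/6 = 54/6 = 9, a_8 = floor((12 + 10)/9) = 2.
  m_9 = 9*2 - 10 = 8, d_9 = (154 - 8^2)/9 = 90/9 = 10, a_9 = floor((12 + 8)/10) = 2.
  m_10 = 10*2 - 8 = 12, d_10 = (154 - 12^2)/10 = 10/10 = 1, a_10 = floor((12 + 12)/1) = 24.
  m_11 = 1*24 - 12 = 12, d_11 = (154 - 12^2)/1 = 10/1 = 10: (m_11, d_11) = (m_1, d_1) = (12, 10), so from here the quotients repeat a_1, ..., a_10; the period length is 10.
So sqrt(154) = [12; (2, 2, 3, 1, 2, 1, 3, 2, 2, 24)] with period length k = 10.
k is even, so the fundamental solution of x^2 - 154y^2 = 1 is (p_{k-1}, q_{k-1}) = (p_9, q_9); compute convergents through index 9.
Convergents (p_i = a_i*p_{i-1} + p_{i-2}, q_i = a_i*q_{i-1} + q_{i-2} with p_{-2}=0, p_{-1}=1, q_{-2}=1, q_{-1}=0):
  i=0: a_0=12, p_0 = 12*1 + 0 = 12, q_0 = 12*0 + 1 = 1.
  i=1: a_1=2, p_1 = 2*12 + 1 = 25, q_1 = 2*1 + 0 = 2.
  i=2: a_2=2, p_2 = 2*25 + 12 = 62, q_2 = 2*2 + 1 = 5.
  i=3: a_3=3, p_3 = 3*62 + 25 = 211, q_3 = 3*5 + 2 = 17.
  i=4: a_4=1, p_4 = 1*211 + 62 = 273, q_4 = 1*17 + 5 = 22.
  i=5: a_5=2, p_5 = 2*273 + 211 = 757, q_5 = 2*22 + 17 = 61.
  i=6: a_6=1, p_6 = 1*757 + 273 = 1030, q_6 = 1*61 + 22 = 83.
  i=7: a_7=3, p_7 = 3*1030 + 757 = 3847, q_7 = 3*83 + 61 = 310.
  i=8: a_8=2, p_8 = 2*3847 + 1030 = 8724, q_8 = 2*310 + 83 = 703.
  i=9: a_9=2, p_9 = 2*8724 + 3847 = 21295, q_9 = 2*703 + 310 = 1716.
Check: 21295^2 - 154*1716^2 = 453477025 - 453477024 = 1, so (x, y) = (21295, 1716) solves the equation, and by the theorem it is the least positive solution.

(x, y) = (21295, 1716)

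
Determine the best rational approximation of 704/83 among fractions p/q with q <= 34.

229/27

Expand x = 704/83 as a continued fraction with the Euclidean algorithm:
  704 = 8*83 + 40, so a_0 = 8.
  83 = 2*40 + 3, so a_1 = 2.
  40 = 13*3 + 1, so a_2 = 13.
  3 = 3*1 + 0, so a_3 = 3.
so x = [8; 2, 13, 3].
Convergents (p_i = a_i*p_{i-1} + p_{i-2}, q_i = a_i*q_{i-1} + q_{i-2} with p_{-2}=0, p_{-1}=1, q_{-2}=1, q_{-1}=0), until the denominator exceeds 34:
  i=0: a_0=8, p_0 = 8*1 + 0 = 8, q_0 = 8*0 + 1 = 1.
  i=1: a_1=2, p_1 = 2*8 + 1 = 17, q_1 = 2*1 + 0 = 2.
  i=2: a_2=13, p_2 = 13*17 + 8 = 229, q_2 = 13*2 + 1 = 27.
  i=3: a_3=3, p_3 = 3*229 + 17 = 704, q_3 = 3*27 + 2 = 83.
q_3 = 83 > 34, so the last convergent with denominator <= 34 is p_2/q_2 = 229/27.
The closest fraction with denominator <= 34 is either p_2/q_2 or the intermediate fraction (k*p_2 + p_1)/(k*q_2 + q_1) with the largest k >= 1 whose denominator stays <= 34; these approach x as k grows, and every other convergent or intermediate fraction in range is farther away.
Largest k: floor((34 - q_1)/q_2) = floor((34 - 2)/27) = 1.
That gives (1*229 + 17)/(1*27 + 2) = 246/29.
Compare the errors: |x - 229/27| = |704*27 - 229*83|/(83*27) = 1/2241, and |x - 246/29| = |704*29 - 246*83|/(83*29) = 2/2407.
Cross-multiplying, 1*2407 = 2407 < 4482 = 2*2241, so 1/2241 is smaller: the convergent 229/27 is closer to x than 246/29.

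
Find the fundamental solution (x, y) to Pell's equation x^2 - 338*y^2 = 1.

First expand sqrt(338) as a continued fraction. With x_i = (sqrt(338) + m_i)/d_i and (m_0, d_0) = (0, 1): a_0 = floor(sqrt(338)) = 18, since 18^2 = 324 <= 338 < 361 = 19^2.
Iterate m_{i+1} = d_i*a_i - m_i, d_{i+1} = (338 - m_{i+1}^2)/d_i, a_{i+1} = floor((a_0 + m_{i+1})/d_{i+1}):
  m_1 = 1*18 - 0 = 18, d_1 = (338 - 18^2)/1 = 14/1 = 14, a_1 = floor((18 + 18)/14) = 2.
  m_2 = 14*2 - 18 = 10, d_2 = (338 - 10^2)/14 = 238/14 = 17, a_2 = floor((18 + 10)/17) = 1.
  m_3 = 17*1 - 10 = 7, d_3 = (338 - 7^2)/17 = 289/17 = 17, a_3 = floor((18 + 7)/17) = 1.
  m_4 = 17*1 - 7 = 10, d_4 = (338 - 10^2)/17 = 238/17 = 14, a_4 = floor((18 + 10)/14) = 2.
  m_5 = 14*2 - 10 = 18, d_5 = (338 - 18^2)/14 = 14/14 = 1, a_5 = floor((18 + 18)/1) = 36.
  m_6 = 1*36 - 18 = 18, d_6 = (338 - 18^2)/1 = 14/1 = 14: (m_6, d_6) = (m_1, d_1) = (18, 14), so from here the quotients repeat a_1, ..., a_5; the period length is 5.
So sqrt(338) = [18; (2, 1, 1, 2, 36)] with period length k = 5.
k is odd, so (p_{k-1}, q_{k-1}) only solves x^2 - 338y^2 = -1 and the fundamental solution of x^2 - 338y^2 = 1 is (p_{2k-1}, q_{2k-1}) = (p_9, q_9); compute convergents through index 9, running through the period twice.
Convergents (p_i = a_i*p_{i-1} + p_{i-2}, q_i = a_i*q_{i-1} + q_{i-2} with p_{-2}=0, p_{-1}=1, q_{-2}=1, q_{-1}=0):
  i=0: a_0=18, p_0 = 18*1 + 0 = 18, q_0 = 18*0 + 1 = 1.
  i=1: a_1=2, p_1 = 2*18 + 1 = 37, q_1 = 2*1 + 0 = 2.
  i=2: a_2=1, p_2 = 1*37 + 18 = 55, q_2 = 1*2 + 1 = 3.
  i=3: a_3=1, p_3 = 1*55 + 37 = 92, q_3 = 1*3 + 2 = 5.
  i=4: a_4=2, p_4 = 2*92 + 55 = 239, q_4 = 2*5 + 3 = 13.
  i=5: a_5=36, p_5 = 36*239 + 92 = 8696, q_5 = 36*13 + 5 = 473.
  i=6: a_6=2, p_6 = 2*8696 + 239 = 17631, q_6 = 2*473 + 13 = 959.
  i=7: a_7=1, p_7 = 1*17631 + 8696 = 26327, q_7 = 1*959 + 473 = 1432.
  i=8: a_8=1, p_8 = 1*26327 + 17631 = 43958, q_8 = 1*1432 + 959 = 2391.
  i=9: a_9=2, p_9 = 2*43958 + 26327 = 114243, q_9 = 2*2391 + 1432 = 6214.
Indeed p_4^2 - 338*q_4^2 = 57121 - 57122 = -1, not +1.
Check: 114243^2 - 338*6214^2 = 13051463049 - 13051463048 = 1, so (x, y) = (114243, 6214) solves the equation, and by the theorem it is the least positive solution.

(x, y) = (114243, 6214)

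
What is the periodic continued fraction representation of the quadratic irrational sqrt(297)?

Write x_i = (sqrt(297) + m_i)/d_i with (m_0, d_0) = (0, 1). a_0 = floor(sqrt(297)) = 17, since 17^2 = 289 <= 297 < 324 = 18^2.
Iterate m_{i+1} = d_i*a_i - m_i, d_{i+1} = (297 - m_{i+1}^2)/d_i, a_{i+1} = floor((a_0 + m_{i+1})/d_{i+1}):
  m_1 = 1*17 - 0 = 17, d_1 = (297 - 17^2)/1 = 8/1 = 8, a_1 = floor((17 + 17)/8) = 4.
  m_2 = 8*4 - 17 = 15, d_2 = (297 - 15^2)/8 = 72/8 = 9, a_2 = floor((17 + 15)/9) = 3.
  m_3 = 9*3 - 15 = 12, d_3 = (297 - 12^2)/9 = 153/9 = 17, a_3 = floor((17 + 12)/17) = 1.
  m_4 = 17*1 - 12 = 5, d_4 = (297 - 5^2)/17 = 272/17 = 16, a_4 = floor((17 + 5)/16) = 1.
  m_5 = 16*1 - 5 = 11, d_5 = (297 - 11^2)/16 = 176/16 = 11, a_5 = floor((17 + 11)/11) = 2.
  m_6 = 11*2 - 11 = 11, d_6 = (297 - 11^2)/11 = 176/11 = 16, a_6 = floor((17 + 11)/16) = 1.
  m_7 = 16*1 - 11 = 5, d_7 = (297 - 5^2)/16 = 272/16 = 17, a_7 = floor((17 + 5)/17) = 1.
  m_8 = 17*1 - 5 = 12, d_8 = (297 - 12^2)/17 = 153/17 = 9, a_8 = floor((17 + 12)/9) = 3.
  m_9 = 9*3 - 12 = 15, d_9 = (297 - 15^2)/9 = 72/9 = 8, a_9 = floor((17 + 15)/8) = 4.
  m_10 = 8*4 - 15 = 17, d_10 = (297 - 17^2)/8 = 8/8 = 1, a_10 = floor((17 + 17)/1) = 34.
  m_11 = 1*34 - 17 = 17, d_11 = (297 - 17^2)/1 = 8/1 = 8: (m_11, d_11) = (m_1, d_1) = (17, 8), so from here the quotients repeat a_1, ..., a_10; the period length is 10.
Hence the expansion of sqrt(297) is a_0 = 17 followed by the repeating block 4, 3, 1, 1, 2, 1, 1, 3, 4, 34 (period 10).

[17; (4, 3, 1, 1, 2, 1, 1, 3, 4, 34)]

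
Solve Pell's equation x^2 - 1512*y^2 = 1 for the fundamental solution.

(x, y) = (8749, 225)

First expand sqrt(1512) as a continued fraction. With x_i = (sqrt(1512) + m_i)/d_i and (m_0, d_0) = (0, 1): a_0 = floor(sqrt(1512)) = 38, since 38^2 = 1444 <= 1512 < 1521 = 39^2.
Iterate m_{i+1} = d_i*a_i - m_i, d_{i+1} = (1512 - m_{i+1}^2)/d_i, a_{i+1} = floor((a_0 + m_{i+1})/d_{i+1}):
  m_1 = 1*38 - 0 = 38, d_1 = (1512 - 38^2)/1 = 68/1 = 68, a_1 = floor((38 + 38)/68) = 1.
  m_2 = 68*1 - 38 = 30, d_2 = (1512 - 30^2)/68 = 612/68 = 9, a_2 = floor((38 + 30)/9) = 7.
  m_3 = 9*7 - 30 = 33, d_3 = (1512 - 33^2)/9 = 423/9 = 47, a_3 = floor((38 + 33)/47) = 1.
  m_4 = 47*1 - 33 = 14, d_4 = (1512 - 14^2)/47 = 1316/47 = 28, a_4 = floor((38 + 14)/28) = 1.
  m_5 = 28*1 - 14 = 14, d_5 = (1512 - 14^2)/28 = 1316/28 = 47, a_5 = floor((38 + 14)/47) = 1.
  m_6 = 47*1 - 14 = 33, d_6 = (1512 - 33^2)/47 = 423/47 = 9, a_6 = floor((38 + 33)/9) = 7.
  m_7 = 9*7 - 33 = 30, d_7 = (1512 - 30^2)/9 = 612/9 = 68, a_7 = floor((38 + 30)/68) = 1.
  m_8 = 68*1 - 30 = 38, d_8 = (1512 - 38^2)/68 = 68/68 = 1, a_8 = floor((38 + 38)/1) = 76.
  m_9 = 1*76 - 38 = 38, d_9 = (1512 - 38^2)/1 = 68/1 = 68: (m_9, d_9) = (m_1, d_1) = (38, 68), so from here the quotients repeat a_1, ..., a_8; the period length is 8.
So sqrt(1512) = [38; (1, 7, 1, 1, 1, 7, 1, 76)] with period length k = 8.
k is even, so the fundamental solution of x^2 - 1512y^2 = 1 is (p_{k-1}, q_{k-1}) = (p_7, q_7); compute convergents through index 7.
Convergents (p_i = a_i*p_{i-1} + p_{i-2}, q_i = a_i*q_{i-1} + q_{i-2} with p_{-2}=0, p_{-1}=1, q_{-2}=1, q_{-1}=0):
  i=0: a_0=38, p_0 = 38*1 + 0 = 38, q_0 = 38*0 + 1 = 1.
  i=1: a_1=1, p_1 = 1*38 + 1 = 39, q_1 = 1*1 + 0 = 1.
  i=2: a_2=7, p_2 = 7*39 + 38 = 311, q_2 = 7*1 + 1 = 8.
  i=3: a_3=1, p_3 = 1*311 + 39 = 350, q_3 = 1*8 + 1 = 9.
  i=4: a_4=1, p_4 = 1*350 + 311 = 661, q_4 = 1*9 + 8 = 17.
  i=5: a_5=1, p_5 = 1*661 + 350 = 1011, q_5 = 1*17 + 9 = 26.
  i=6: a_6=7, p_6 = 7*1011 + 661 = 7738, q_6 = 7*26 + 17 = 199.
  i=7: a_7=1, p_7 = 1*7738 + 1011 = 8749, q_7 = 1*199 + 26 = 225.
Check: 8749^2 - 1512*225^2 = 76545001 - 76545000 = 1, so (x, y) = (8749, 225) solves the equation, and by the theorem it is the least positive solution.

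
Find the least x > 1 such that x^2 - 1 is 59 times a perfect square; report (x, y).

First expand sqrt(59) as a continued fraction. With x_i = (sqrt(59) + m_i)/d_i and (m_0, d_0) = (0, 1): a_0 = floor(sqrt(59)) = 7, since 7^2 = 49 <= 59 < 64 = 8^2.
Iterate m_{i+1} = d_i*a_i - m_i, d_{i+1} = (59 - m_{i+1}^2)/d_i, a_{i+1} = floor((a_0 + m_{i+1})/d_{i+1}):
  m_1 = 1*7 - 0 = 7, d_1 = (59 - 7^2)/1 = 10/1 = 10, a_1 = floor((7 + 7)/10) = 1.
  m_2 = 10*1 - 7 = 3, d_2 = (59 - 3^2)/10 = 50/10 = 5, a_2 = floor((7 + 3)/5) = 2.
  m_3 = 5*2 - 3 = 7, d_3 = (59 - 7^2)/5 = 10/5 = 2, a_3 = floor((7 + 7)/2) = 7.
  m_4 = 2*7 - 7 = 7, d_4 = (59 - 7^2)/2 = 10/2 = 5, a_4 = floor((7 + 7)/5) = 2.
  m_5 = 5*2 - 7 = 3, d_5 = (59 - 3^2)/5 = 50/5 = 10, a_5 = floor((7 + 3)/10) = 1.
  m_6 = 10*1 - 3 = 7, d_6 = (59 - 7^2)/10 = 10/10 = 1, a_6 = floor((7 + 7)/1) = 14.
  m_7 = 1*14 - 7 = 7, d_7 = (59 - 7^2)/1 = 10/1 = 10: (m_7, d_7) = (m_1, d_1) = (7, 10), so from here the quotients repeat a_1, ..., a_6; the period length is 6.
So sqrt(59) = [7; (1, 2, 7, 2, 1, 14)] with period length k = 6.
k is even, so the fundamental solution of x^2 - 59y^2 = 1 is (p_{k-1}, q_{k-1}) = (p_5, q_5); compute convergents through index 5.
Convergents (p_i = a_i*p_{i-1} + p_{i-2}, q_i = a_i*q_{i-1} + q_{i-2} with p_{-2}=0, p_{-1}=1, q_{-2}=1, q_{-1}=0):
  i=0: a_0=7, p_0 = 7*1 + 0 = 7, q_0 = 7*0 + 1 = 1.
  i=1: a_1=1, p_1 = 1*7 + 1 = 8, q_1 = 1*1 + 0 = 1.
  i=2: a_2=2, p_2 = 2*8 + 7 = 23, q_2 = 2*1 + 1 = 3.
  i=3: a_3=7, p_3 = 7*23 + 8 = 169, q_3 = 7*3 + 1 = 22.
  i=4: a_4=2, p_4 = 2*169 + 23 = 361, q_4 = 2*22 + 3 = 47.
  i=5: a_5=1, p_5 = 1*361 + 169 = 530, q_5 = 1*47 + 22 = 69.
Check: 530^2 - 59*69^2 = 280900 - 280899 = 1, so (x, y) = (530, 69) solves the equation, and by the theorem it is the least positive solution.

(x, y) = (530, 69)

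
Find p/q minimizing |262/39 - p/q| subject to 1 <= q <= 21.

Expand x = 262/39 as a continued fraction with the Euclidean algorithm:
  262 = 6*39 + 28, so a_0 = 6.
  39 = 1*28 + 11, so a_1 = 1.
  28 = 2*11 + 6, so a_2 = 2.
  11 = 1*6 + 5, so a_3 = 1.
  6 = 1*5 + 1, so a_4 = 1.
  5 = 5*1 + 0, so a_5 = 5.
so x = [6; 1, 2, 1, 1, 5].
Convergents (p_i = a_i*p_{i-1} + p_{i-2}, q_i = a_i*q_{i-1} + q_{i-2} with p_{-2}=0, p_{-1}=1, q_{-2}=1, q_{-1}=0), until the denominator exceeds 21:
  i=0: a_0=6, p_0 = 6*1 + 0 = 6, q_0 = 6*0 + 1 = 1.
  i=1: a_1=1, p_1 = 1*6 + 1 = 7, q_1 = 1*1 + 0 = 1.
  i=2: a_2=2, p_2 = 2*7 + 6 = 20, q_2 = 2*1 + 1 = 3.
  i=3: a_3=1, p_3 = 1*20 + 7 = 27, q_3 = 1*3 + 1 = 4.
  i=4: a_4=1, p_4 = 1*27 + 20 = 47, q_4 = 1*4 + 3 = 7.
  i=5: a_5=5, p_5 = 5*47 + 27 = 262, q_5 = 5*7 + 4 = 39.
q_5 = 39 > 21, so the last convergent with denominator <= 21 is p_4/q_4 = 47/7.
The closest fraction with denominator <= 21 is either p_4/q_4 or the intermediate fraction (k*p_4 + p_3)/(k*q_4 + q_3) with the largest k >= 1 whose denominator stays <= 21; these approach x as k grows, and every other convergent or intermediate fraction in range is farther away.
Largest k: floor((21 - q_3)/q_4) = floor((21 - 4)/7) = 2.
That gives (2*47 + 27)/(2*7 + 4) = 121/18.
Compare the errors: |x - 47/7| = |262*7 - 47*39|/(39*7) = 1/273, and |x - 121/18| = |262*18 - 121*39|/(39*18) = 3/702.
Cross-multiplying, 1*702 = 702 < 819 = 3*273, so 1/273 is smaller: the convergent 47/7 is closer to x than 121/18.

47/7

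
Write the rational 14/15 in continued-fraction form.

Run the Euclidean algorithm on 14 and 15; the successive quotients are the partial quotients a_0, a_1, ... (each step inverts the fractional part left over by the previous one):
  14 = 0*15 + 14, so a_0 = 0.
  15 = 1*14 + 1, so a_1 = 1.
  14 = 14*1 + 0, so a_2 = 14.
The remainder reaches 0 after 3 divisions, so the expansion has 3 partial quotients, read off in order.

[0; 1, 14]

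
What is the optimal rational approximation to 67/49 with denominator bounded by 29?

26/19

Expand x = 67/49 as a continued fraction with the Euclidean algorithm:
  67 = 1*49 + 18, so a_0 = 1.
  49 = 2*18 + 13, so a_1 = 2.
  18 = 1*13 + 5, so a_2 = 1.
  13 = 2*5 + 3, so a_3 = 2.
  5 = 1*3 + 2, so a_4 = 1.
  3 = 1*2 + 1, so a_5 = 1.
  2 = 2*1 + 0, so a_6 = 2.
so x = [1; 2, 1, 2, 1, 1, 2].
Convergents (p_i = a_i*p_{i-1} + p_{i-2}, q_i = a_i*q_{i-1} + q_{i-2} with p_{-2}=0, p_{-1}=1, q_{-2}=1, q_{-1}=0), until the denominator exceeds 29:
  i=0: a_0=1, p_0 = 1*1 + 0 = 1, q_0 = 1*0 + 1 = 1.
  i=1: a_1=2, p_1 = 2*1 + 1 = 3, q_1 = 2*1 + 0 = 2.
  i=2: a_2=1, p_2 = 1*3 + 1 = 4, q_2 = 1*2 + 1 = 3.
  i=3: a_3=2, p_3 = 2*4 + 3 = 11, q_3 = 2*3 + 2 = 8.
  i=4: a_4=1, p_4 = 1*11 + 4 = 15, q_4 = 1*8 + 3 = 11.
  i=5: a_5=1, p_5 = 1*15 + 11 = 26, q_5 = 1*11 + 8 = 19.
  i=6: a_6=2, p_6 = 2*26 + 15 = 67, q_6 = 2*19 + 11 = 49.
q_6 = 49 > 29, so the last convergent with denominator <= 29 is p_5/q_5 = 26/19.
The closest fraction with denominator <= 29 is either p_5/q_5 or the intermediate fraction (k*p_5 + p_4)/(k*q_5 + q_4) with the largest k >= 1 whose denominator stays <= 29; these approach x as k grows, and every other convergent or intermediate fraction in range is farther away.
Largest k: floor((29 - q_4)/q_5) = floor((29 - 11)/19) = 0.
Since k = 0, no intermediate fraction beyond p_5/q_5 has denominator <= 29, so the convergent 26/19 is the closest (its error is |67*19 - 26*49|/(49*19) = 1/931).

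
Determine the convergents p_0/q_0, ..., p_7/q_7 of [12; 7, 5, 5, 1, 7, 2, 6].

Using the convergent recurrence p_i = a_i*p_{i-1} + p_{i-2}, q_i = a_i*q_{i-1} + q_{i-2} with p_{-2}=0, p_{-1}=1, q_{-2}=1, q_{-1}=0:
  i=0: a_0=12, p_0 = 12*1 + 0 = 12, q_0 = 12*0 + 1 = 1.
  i=1: a_1=7, p_1 = 7*12 + 1 = 85, q_1 = 7*1 + 0 = 7.
  i=2: a_2=5, p_2 = 5*85 + 12 = 437, q_2 = 5*7 + 1 = 36.
  i=3: a_3=5, p_3 = 5*437 + 85 = 2270, q_3 = 5*36 + 7 = 187.
  i=4: a_4=1, p_4 = 1*2270 + 437 = 2707, q_4 = 1*187 + 36 = 223.
  i=5: a_5=7, p_5 = 7*2707 + 2270 = 21219, q_5 = 7*223 + 187 = 1748.
  i=6: a_6=2, p_6 = 2*21219 + 2707 = 45145, q_6 = 2*1748 + 223 = 3719.
  i=7: a_7=6, p_7 = 6*45145 + 21219 = 292089, q_7 = 6*3719 + 1748 = 24062.

12/1, 85/7, 437/36, 2270/187, 2707/223, 21219/1748, 45145/3719, 292089/24062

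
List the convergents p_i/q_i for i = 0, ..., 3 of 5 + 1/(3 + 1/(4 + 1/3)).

Using the convergent recurrence p_i = a_i*p_{i-1} + p_{i-2}, q_i = a_i*q_{i-1} + q_{i-2} with p_{-2}=0, p_{-1}=1, q_{-2}=1, q_{-1}=0:
  i=0: a_0=5, p_0 = 5*1 + 0 = 5, q_0 = 5*0 + 1 = 1.
  i=1: a_1=3, p_1 = 3*5 + 1 = 16, q_1 = 3*1 + 0 = 3.
  i=2: a_2=4, p_2 = 4*16 + 5 = 69, q_2 = 4*3 + 1 = 13.
  i=3: a_3=3, p_3 = 3*69 + 16 = 223, q_3 = 3*13 + 3 = 42.

5/1, 16/3, 69/13, 223/42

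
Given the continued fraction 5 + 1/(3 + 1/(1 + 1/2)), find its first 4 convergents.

5/1, 16/3, 21/4, 58/11

Using the convergent recurrence p_i = a_i*p_{i-1} + p_{i-2}, q_i = a_i*q_{i-1} + q_{i-2} with p_{-2}=0, p_{-1}=1, q_{-2}=1, q_{-1}=0:
  i=0: a_0=5, p_0 = 5*1 + 0 = 5, q_0 = 5*0 + 1 = 1.
  i=1: a_1=3, p_1 = 3*5 + 1 = 16, q_1 = 3*1 + 0 = 3.
  i=2: a_2=1, p_2 = 1*16 + 5 = 21, q_2 = 1*3 + 1 = 4.
  i=3: a_3=2, p_3 = 2*21 + 16 = 58, q_3 = 2*4 + 3 = 11.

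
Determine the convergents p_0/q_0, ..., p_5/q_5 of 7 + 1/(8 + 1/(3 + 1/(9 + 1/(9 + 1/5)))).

Using the convergent recurrence p_i = a_i*p_{i-1} + p_{i-2}, q_i = a_i*q_{i-1} + q_{i-2} with p_{-2}=0, p_{-1}=1, q_{-2}=1, q_{-1}=0:
  i=0: a_0=7, p_0 = 7*1 + 0 = 7, q_0 = 7*0 + 1 = 1.
  i=1: a_1=8, p_1 = 8*7 + 1 = 57, q_1 = 8*1 + 0 = 8.
  i=2: a_2=3, p_2 = 3*57 + 7 = 178, q_2 = 3*8 + 1 = 25.
  i=3: a_3=9, p_3 = 9*178 + 57 = 1659, q_3 = 9*25 + 8 = 233.
  i=4: a_4=9, p_4 = 9*1659 + 178 = 15109, q_4 = 9*233 + 25 = 2122.
  i=5: a_5=5, p_5 = 5*15109 + 1659 = 77204, q_5 = 5*2122 + 233 = 10843.

7/1, 57/8, 178/25, 1659/233, 15109/2122, 77204/10843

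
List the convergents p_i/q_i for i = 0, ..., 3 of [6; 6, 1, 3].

6/1, 37/6, 43/7, 166/27

Using the convergent recurrence p_i = a_i*p_{i-1} + p_{i-2}, q_i = a_i*q_{i-1} + q_{i-2} with p_{-2}=0, p_{-1}=1, q_{-2}=1, q_{-1}=0:
  i=0: a_0=6, p_0 = 6*1 + 0 = 6, q_0 = 6*0 + 1 = 1.
  i=1: a_1=6, p_1 = 6*6 + 1 = 37, q_1 = 6*1 + 0 = 6.
  i=2: a_2=1, p_2 = 1*37 + 6 = 43, q_2 = 1*6 + 1 = 7.
  i=3: a_3=3, p_3 = 3*43 + 37 = 166, q_3 = 3*7 + 6 = 27.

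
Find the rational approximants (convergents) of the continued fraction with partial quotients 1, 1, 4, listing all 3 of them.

Using the convergent recurrence p_i = a_i*p_{i-1} + p_{i-2}, q_i = a_i*q_{i-1} + q_{i-2} with p_{-2}=0, p_{-1}=1, q_{-2}=1, q_{-1}=0:
  i=0: a_0=1, p_0 = 1*1 + 0 = 1, q_0 = 1*0 + 1 = 1.
  i=1: a_1=1, p_1 = 1*1 + 1 = 2, q_1 = 1*1 + 0 = 1.
  i=2: a_2=4, p_2 = 4*2 + 1 = 9, q_2 = 4*1 + 1 = 5.

1/1, 2/1, 9/5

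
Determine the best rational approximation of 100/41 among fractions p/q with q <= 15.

Expand x = 100/41 as a continued fraction with the Euclidean algorithm:
  100 = 2*41 + 18, so a_0 = 2.
  41 = 2*18 + 5, so a_1 = 2.
  18 = 3*5 + 3, so a_2 = 3.
  5 = 1*3 + 2, so a_3 = 1.
  3 = 1*2 + 1, so a_4 = 1.
  2 = 2*1 + 0, so a_5 = 2.
so x = [2; 2, 3, 1, 1, 2].
Convergents (p_i = a_i*p_{i-1} + p_{i-2}, q_i = a_i*q_{i-1} + q_{i-2} with p_{-2}=0, p_{-1}=1, q_{-2}=1, q_{-1}=0), until the denominator exceeds 15:
  i=0: a_0=2, p_0 = 2*1 + 0 = 2, q_0 = 2*0 + 1 = 1.
  i=1: a_1=2, p_1 = 2*2 + 1 = 5, q_1 = 2*1 + 0 = 2.
  i=2: a_2=3, p_2 = 3*5 + 2 = 17, q_2 = 3*2 + 1 = 7.
  i=3: a_3=1, p_3 = 1*17 + 5 = 22, q_3 = 1*7 + 2 = 9.
  i=4: a_4=1, p_4 = 1*22 + 17 = 39, q_4 = 1*9 + 7 = 16.
q_4 = 16 > 15, so the last convergent with denominator <= 15 is p_3/q_3 = 22/9.
The closest fraction with denominator <= 15 is either p_3/q_3 or the intermediate fraction (k*p_3 + p_2)/(k*q_3 + q_2) with the largest k >= 1 whose denominator stays <= 15; these approach x as k grows, and every other convergent or intermediate fraction in range is farther away.
Largest k: floor((15 - q_2)/q_3) = floor((15 - 7)/9) = 0.
Since k = 0, no intermediate fraction beyond p_3/q_3 has denominator <= 15, so the convergent 22/9 is the closest (its error is |100*9 - 22*41|/(41*9) = 2/369).

22/9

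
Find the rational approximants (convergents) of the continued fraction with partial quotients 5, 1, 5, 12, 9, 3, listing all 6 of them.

Using the convergent recurrence p_i = a_i*p_{i-1} + p_{i-2}, q_i = a_i*q_{i-1} + q_{i-2} with p_{-2}=0, p_{-1}=1, q_{-2}=1, q_{-1}=0:
  i=0: a_0=5, p_0 = 5*1 + 0 = 5, q_0 = 5*0 + 1 = 1.
  i=1: a_1=1, p_1 = 1*5 + 1 = 6, q_1 = 1*1 + 0 = 1.
  i=2: a_2=5, p_2 = 5*6 + 5 = 35, q_2 = 5*1 + 1 = 6.
  i=3: a_3=12, p_3 = 12*35 + 6 = 426, q_3 = 12*6 + 1 = 73.
  i=4: a_4=9, p_4 = 9*426 + 35 = 3869, q_4 = 9*73 + 6 = 663.
  i=5: a_5=3, p_5 = 3*3869 + 426 = 12033, q_5 = 3*663 + 73 = 2062.

5/1, 6/1, 35/6, 426/73, 3869/663, 12033/2062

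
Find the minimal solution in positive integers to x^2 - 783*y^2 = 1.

First expand sqrt(783) as a continued fraction. With x_i = (sqrt(783) + m_i)/d_i and (m_0, d_0) = (0, 1): a_0 = floor(sqrt(783)) = 27, since 27^2 = 729 <= 783 < 784 = 28^2.
Iterate m_{i+1} = d_i*a_i - m_i, d_{i+1} = (783 - m_{i+1}^2)/d_i, a_{i+1} = floor((a_0 + m_{i+1})/d_{i+1}):
  m_1 = 1*27 - 0 = 27, d_1 = (783 - 27^2)/1 = 54/1 = 54, a_1 = floor((27 + 27)/54) = 1.
  m_2 = 54*1 - 27 = 27, d_2 = (783 - 27^2)/54 = 54/54 = 1, a_2 = floor((27 + 27)/1) = 54.
  m_3 = 1*54 - 27 = 27, d_3 = (783 - 27^2)/1 = 54/1 = 54: (m_3, d_3) = (m_1, d_1) = (27, 54), so from here the quotients repeat a_1, a_2; the period length is 2.
So sqrt(783) = [27; (1, 54)] with period length k = 2.
k is even, so the fundamental solution of x^2 - 783y^2 = 1 is (p_{k-1}, q_{k-1}) = (p_1, q_1); compute convergents through index 1.
Convergents (p_i = a_i*p_{i-1} + p_{i-2}, q_i = a_i*q_{i-1} + q_{i-2} with p_{-2}=0, p_{-1}=1, q_{-2}=1, q_{-1}=0):
  i=0: a_0=27, p_0 = 27*1 + 0 = 27, q_0 = 27*0 + 1 = 1.
  i=1: a_1=1, p_1 = 1*27 + 1 = 28, q_1 = 1*1 + 0 = 1.
Check: 28^2 - 783*1^2 = 784 - 783 = 1, so (x, y) = (28, 1) solves the equation, and by the theorem it is the least positive solution.

(x, y) = (28, 1)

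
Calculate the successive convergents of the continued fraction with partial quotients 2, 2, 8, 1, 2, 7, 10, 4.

2/1, 5/2, 42/17, 47/19, 136/55, 999/404, 10126/4095, 41503/16784

Using the convergent recurrence p_i = a_i*p_{i-1} + p_{i-2}, q_i = a_i*q_{i-1} + q_{i-2} with p_{-2}=0, p_{-1}=1, q_{-2}=1, q_{-1}=0:
  i=0: a_0=2, p_0 = 2*1 + 0 = 2, q_0 = 2*0 + 1 = 1.
  i=1: a_1=2, p_1 = 2*2 + 1 = 5, q_1 = 2*1 + 0 = 2.
  i=2: a_2=8, p_2 = 8*5 + 2 = 42, q_2 = 8*2 + 1 = 17.
  i=3: a_3=1, p_3 = 1*42 + 5 = 47, q_3 = 1*17 + 2 = 19.
  i=4: a_4=2, p_4 = 2*47 + 42 = 136, q_4 = 2*19 + 17 = 55.
  i=5: a_5=7, p_5 = 7*136 + 47 = 999, q_5 = 7*55 + 19 = 404.
  i=6: a_6=10, p_6 = 10*999 + 136 = 10126, q_6 = 10*404 + 55 = 4095.
  i=7: a_7=4, p_7 = 4*10126 + 999 = 41503, q_7 = 4*4095 + 404 = 16784.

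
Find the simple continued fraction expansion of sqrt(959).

Write x_i = (sqrt(959) + m_i)/d_i with (m_0, d_0) = (0, 1). a_0 = floor(sqrt(959)) = 30, since 30^2 = 900 <= 959 < 961 = 31^2.
Iterate m_{i+1} = d_i*a_i - m_i, d_{i+1} = (959 - m_{i+1}^2)/d_i, a_{i+1} = floor((a_0 + m_{i+1})/d_{i+1}):
  m_1 = 1*30 - 0 = 30, d_1 = (959 - 30^2)/1 = 59/1 = 59, a_1 = floor((30 + 30)/59) = 1.
  m_2 = 59*1 - 30 = 29, d_2 = (959 - 29^2)/59 = 118/59 = 2, a_2 = floor((30 + 29)/2) = 29.
  m_3 = 2*29 - 29 = 29, d_3 = (959 - 29^2)/2 = 118/2 = 59, a_3 = floor((30 + 29)/59) = 1.
  m_4 = 59*1 - 29 = 30, d_4 = (959 - 30^2)/59 = 59/59 = 1, a_4 = floor((30 + 30)/1) = 60.
  m_5 = 1*60 - 30 = 30, d_5 = (959 - 30^2)/1 = 59/1 = 59: (m_5, d_5) = (m_1, d_1) = (30, 59), so from here the quotients repeat a_1, ..., a_4; the period length is 4.
Hence the expansion of sqrt(959) is a_0 = 30 followed by the repeating block 1, 29, 1, 60 (period 4).

[30; (1, 29, 1, 60)]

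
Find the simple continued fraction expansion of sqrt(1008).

[31; (1, 2, 1, 62)]

Write x_i = (sqrt(1008) + m_i)/d_i with (m_0, d_0) = (0, 1). a_0 = floor(sqrt(1008)) = 31, since 31^2 = 961 <= 1008 < 1024 = 32^2.
Iterate m_{i+1} = d_i*a_i - m_i, d_{i+1} = (1008 - m_{i+1}^2)/d_i, a_{i+1} = floor((a_0 + m_{i+1})/d_{i+1}):
  m_1 = 1*31 - 0 = 31, d_1 = (1008 - 31^2)/1 = 47/1 = 47, a_1 = floor((31 + 31)/47) = 1.
  m_2 = 47*1 - 31 = 16, d_2 = (1008 - 16^2)/47 = 752/47 = 16, a_2 = floor((31 + 16)/16) = 2.
  m_3 = 16*2 - 16 = 16, d_3 = (1008 - 16^2)/16 = 752/16 = 47, a_3 = floor((31 + 16)/47) = 1.
  m_4 = 47*1 - 16 = 31, d_4 = (1008 - 31^2)/47 = 47/47 = 1, a_4 = floor((31 + 31)/1) = 62.
  m_5 = 1*62 - 31 = 31, d_5 = (1008 - 31^2)/1 = 47/1 = 47: (m_5, d_5) = (m_1, d_1) = (31, 47), so from here the quotients repeat a_1, ..., a_4; the period length is 4.
Hence the expansion of sqrt(1008) is a_0 = 31 followed by the repeating block 1, 2, 1, 62 (period 4).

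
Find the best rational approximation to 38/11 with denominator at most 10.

Expand x = 38/11 as a continued fraction with the Euclidean algorithm:
  38 = 3*11 + 5, so a_0 = 3.
  11 = 2*5 + 1, so a_1 = 2.
  5 = 5*1 + 0, so a_2 = 5.
so x = [3; 2, 5].
Convergents (p_i = a_i*p_{i-1} + p_{i-2}, q_i = a_i*q_{i-1} + q_{i-2} with p_{-2}=0, p_{-1}=1, q_{-2}=1, q_{-1}=0), until the denominator exceeds 10:
  i=0: a_0=3, p_0 = 3*1 + 0 = 3, q_0 = 3*0 + 1 = 1.
  i=1: a_1=2, p_1 = 2*3 + 1 = 7, q_1 = 2*1 + 0 = 2.
  i=2: a_2=5, p_2 = 5*7 + 3 = 38, q_2 = 5*2 + 1 = 11.
q_2 = 11 > 10, so the last convergent with denominator <= 10 is p_1/q_1 = 7/2.
The closest fraction with denominator <= 10 is either p_1/q_1 or the intermediate fraction (k*p_1 + p_0)/(k*q_1 + q_0) with the largest k >= 1 whose denominator stays <= 10; these approach x as k grows, and every other convergent or intermediate fraction in range is farther away.
Largest k: floor((10 - q_0)/q_1) = floor((10 - 1)/2) = 4.
That gives (4*7 + 3)/(4*2 + 1) = 31/9.
Compare the errors: |x - 7/2| = |38*2 - 7*11|/(11*2) = 1/22, and |x - 31/9| = |38*9 - 31*11|/(11*9) = 1/99.
Cross-multiplying, 1*22 = 22 < 99 = 1*99, so 1/99 is smaller: the intermediate fraction 31/9 is closer to x than 7/2.

31/9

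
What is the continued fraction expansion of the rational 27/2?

Run the Euclidean algorithm on 27 and 2; the successive quotients are the partial quotients a_0, a_1, ... (each step inverts the fractional part left over by the previous one):
  27 = 13*2 + 1, so a_0 = 13.
  2 = 2*1 + 0, so a_1 = 2.
The remainder reaches 0 after 2 divisions, so the expansion has 2 partial quotients, read off in order.

[13; 2]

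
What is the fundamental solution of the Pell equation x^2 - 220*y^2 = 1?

First expand sqrt(220) as a continued fraction. With x_i = (sqrt(220) + m_i)/d_i and (m_0, d_0) = (0, 1): a_0 = floor(sqrt(220)) = 14, since 14^2 = 196 <= 220 < 225 = 15^2.
Iterate m_{i+1} = d_i*a_i - m_i, d_{i+1} = (220 - m_{i+1}^2)/d_i, a_{i+1} = floor((a_0 + m_{i+1})/d_{i+1}):
  m_1 = 1*14 - 0 = 14, d_1 = (220 - 14^2)/1 = 24/1 = 24, a_1 = floor((14 + 14)/24) = 1.
  m_2 = 24*1 - 14 = 10, d_2 = (220 - 10^2)/24 = 120/24 = 5, a_2 = floor((14 + 10)/5) = 4.
  m_3 = 5*4 - 10 = 10, d_3 = (220 - 10^2)/5 = 120/5 = 24, a_3 = floor((14 + 10)/24) = 1.
  m_4 = 24*1 - 10 = 14, d_4 = (220 - 14^2)/24 = 24/24 = 1, a_4 = floor((14 + 14)/1) = 28.
  m_5 = 1*28 - 14 = 14, d_5 = (220 - 14^2)/1 = 24/1 = 24: (m_5, d_5) = (m_1, d_1) = (14, 24), so from here the quotients repeat a_1, ..., a_4; the period length is 4.
So sqrt(220) = [14; (1, 4, 1, 28)] with period length k = 4.
k is even, so the fundamental solution of x^2 - 220y^2 = 1 is (p_{k-1}, q_{k-1}) = (p_3, q_3); compute convergents through index 3.
Convergents (p_i = a_i*p_{i-1} + p_{i-2}, q_i = a_i*q_{i-1} + q_{i-2} with p_{-2}=0, p_{-1}=1, q_{-2}=1, q_{-1}=0):
  i=0: a_0=14, p_0 = 14*1 + 0 = 14, q_0 = 14*0 + 1 = 1.
  i=1: a_1=1, p_1 = 1*14 + 1 = 15, q_1 = 1*1 + 0 = 1.
  i=2: a_2=4, p_2 = 4*15 + 14 = 74, q_2 = 4*1 + 1 = 5.
  i=3: a_3=1, p_3 = 1*74 + 15 = 89, q_3 = 1*5 + 1 = 6.
Check: 89^2 - 220*6^2 = 7921 - 7920 = 1, so (x, y) = (89, 6) solves the equation, and by the theorem it is the least positive solution.

(x, y) = (89, 6)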